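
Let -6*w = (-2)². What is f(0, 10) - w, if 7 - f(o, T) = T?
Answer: -7/3 ≈ -2.3333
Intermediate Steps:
f(o, T) = 7 - T
w = -⅔ (w = -⅙*(-2)² = -⅙*4 = -⅔ ≈ -0.66667)
f(0, 10) - w = (7 - 1*10) - 1*(-⅔) = (7 - 10) + ⅔ = -3 + ⅔ = -7/3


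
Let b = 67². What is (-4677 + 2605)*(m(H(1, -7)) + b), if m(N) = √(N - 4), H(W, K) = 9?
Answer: -9301208 - 2072*√5 ≈ -9.3058e+6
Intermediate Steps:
b = 4489
m(N) = √(-4 + N)
(-4677 + 2605)*(m(H(1, -7)) + b) = (-4677 + 2605)*(√(-4 + 9) + 4489) = -2072*(√5 + 4489) = -2072*(4489 + √5) = -9301208 - 2072*√5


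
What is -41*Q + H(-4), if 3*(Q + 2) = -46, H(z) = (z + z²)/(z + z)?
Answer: 4255/6 ≈ 709.17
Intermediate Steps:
H(z) = (z + z²)/(2*z) (H(z) = (z + z²)/((2*z)) = (z + z²)*(1/(2*z)) = (z + z²)/(2*z))
Q = -52/3 (Q = -2 + (⅓)*(-46) = -2 - 46/3 = -52/3 ≈ -17.333)
-41*Q + H(-4) = -41*(-52/3) + (½ + (½)*(-4)) = 2132/3 + (½ - 2) = 2132/3 - 3/2 = 4255/6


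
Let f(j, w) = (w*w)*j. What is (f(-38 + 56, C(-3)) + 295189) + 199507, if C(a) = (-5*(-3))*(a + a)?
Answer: 640496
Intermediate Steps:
C(a) = 30*a (C(a) = 15*(2*a) = 30*a)
f(j, w) = j*w**2 (f(j, w) = w**2*j = j*w**2)
(f(-38 + 56, C(-3)) + 295189) + 199507 = ((-38 + 56)*(30*(-3))**2 + 295189) + 199507 = (18*(-90)**2 + 295189) + 199507 = (18*8100 + 295189) + 199507 = (145800 + 295189) + 199507 = 440989 + 199507 = 640496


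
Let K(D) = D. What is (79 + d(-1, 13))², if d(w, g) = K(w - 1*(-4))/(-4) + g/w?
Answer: 68121/16 ≈ 4257.6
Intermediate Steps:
d(w, g) = -1 - w/4 + g/w (d(w, g) = (w - 1*(-4))/(-4) + g/w = (w + 4)*(-¼) + g/w = (4 + w)*(-¼) + g/w = (-1 - w/4) + g/w = -1 - w/4 + g/w)
(79 + d(-1, 13))² = (79 + (-1 - ¼*(-1) + 13/(-1)))² = (79 + (-1 + ¼ + 13*(-1)))² = (79 + (-1 + ¼ - 13))² = (79 - 55/4)² = (261/4)² = 68121/16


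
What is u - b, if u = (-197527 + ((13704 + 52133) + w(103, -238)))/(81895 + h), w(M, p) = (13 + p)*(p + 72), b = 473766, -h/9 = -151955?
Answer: -68671917368/144949 ≈ -4.7377e+5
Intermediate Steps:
h = 1367595 (h = -9*(-151955) = 1367595)
w(M, p) = (13 + p)*(72 + p)
u = -9434/144949 (u = (-197527 + ((13704 + 52133) + (936 + (-238)**2 + 85*(-238))))/(81895 + 1367595) = (-197527 + (65837 + (936 + 56644 - 20230)))/1449490 = (-197527 + (65837 + 37350))*(1/1449490) = (-197527 + 103187)*(1/1449490) = -94340*1/1449490 = -9434/144949 ≈ -0.065085)
u - b = -9434/144949 - 1*473766 = -9434/144949 - 473766 = -68671917368/144949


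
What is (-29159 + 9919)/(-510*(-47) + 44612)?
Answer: -9620/34291 ≈ -0.28054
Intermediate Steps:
(-29159 + 9919)/(-510*(-47) + 44612) = -19240/(23970 + 44612) = -19240/68582 = -19240*1/68582 = -9620/34291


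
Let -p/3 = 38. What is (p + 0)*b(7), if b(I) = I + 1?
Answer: -912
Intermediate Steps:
b(I) = 1 + I
p = -114 (p = -3*38 = -114)
(p + 0)*b(7) = (-114 + 0)*(1 + 7) = -114*8 = -912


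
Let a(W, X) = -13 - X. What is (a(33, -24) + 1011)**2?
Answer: 1044484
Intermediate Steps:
(a(33, -24) + 1011)**2 = ((-13 - 1*(-24)) + 1011)**2 = ((-13 + 24) + 1011)**2 = (11 + 1011)**2 = 1022**2 = 1044484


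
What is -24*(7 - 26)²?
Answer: -8664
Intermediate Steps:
-24*(7 - 26)² = -24*(-19)² = -24*361 = -8664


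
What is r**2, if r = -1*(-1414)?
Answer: 1999396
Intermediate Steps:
r = 1414
r**2 = 1414**2 = 1999396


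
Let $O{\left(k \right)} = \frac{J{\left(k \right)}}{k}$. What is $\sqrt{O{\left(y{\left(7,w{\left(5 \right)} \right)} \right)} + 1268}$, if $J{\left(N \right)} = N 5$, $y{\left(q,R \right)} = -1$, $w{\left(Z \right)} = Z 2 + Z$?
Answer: $\sqrt{1273} \approx 35.679$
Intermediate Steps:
$w{\left(Z \right)} = 3 Z$ ($w{\left(Z \right)} = 2 Z + Z = 3 Z$)
$J{\left(N \right)} = 5 N$
$O{\left(k \right)} = 5$ ($O{\left(k \right)} = \frac{5 k}{k} = 5$)
$\sqrt{O{\left(y{\left(7,w{\left(5 \right)} \right)} \right)} + 1268} = \sqrt{5 + 1268} = \sqrt{1273}$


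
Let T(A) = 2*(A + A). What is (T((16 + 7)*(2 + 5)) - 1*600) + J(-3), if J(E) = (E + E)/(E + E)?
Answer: 45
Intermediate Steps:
T(A) = 4*A (T(A) = 2*(2*A) = 4*A)
J(E) = 1 (J(E) = (2*E)/((2*E)) = (2*E)*(1/(2*E)) = 1)
(T((16 + 7)*(2 + 5)) - 1*600) + J(-3) = (4*((16 + 7)*(2 + 5)) - 1*600) + 1 = (4*(23*7) - 600) + 1 = (4*161 - 600) + 1 = (644 - 600) + 1 = 44 + 1 = 45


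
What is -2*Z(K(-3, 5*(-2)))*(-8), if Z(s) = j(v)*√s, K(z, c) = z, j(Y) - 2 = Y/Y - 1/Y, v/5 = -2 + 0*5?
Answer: 248*I*√3/5 ≈ 85.91*I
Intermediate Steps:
v = -10 (v = 5*(-2 + 0*5) = 5*(-2 + 0) = 5*(-2) = -10)
j(Y) = 3 - 1/Y (j(Y) = 2 + (Y/Y - 1/Y) = 2 + (1 - 1/Y) = 3 - 1/Y)
Z(s) = 31*√s/10 (Z(s) = (3 - 1/(-10))*√s = (3 - 1*(-⅒))*√s = (3 + ⅒)*√s = 31*√s/10)
-2*Z(K(-3, 5*(-2)))*(-8) = -31*√(-3)/5*(-8) = -31*I*√3/5*(-8) = 248*I*√3/5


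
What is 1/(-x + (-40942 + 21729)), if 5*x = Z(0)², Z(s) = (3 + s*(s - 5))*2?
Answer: -5/96101 ≈ -5.2029e-5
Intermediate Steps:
Z(s) = 6 + 2*s*(-5 + s) (Z(s) = (3 + s*(-5 + s))*2 = 6 + 2*s*(-5 + s))
x = 36/5 (x = (6 - 10*0 + 2*0²)²/5 = (6 + 0 + 2*0)²/5 = (6 + 0 + 0)²/5 = (⅕)*6² = (⅕)*36 = 36/5 ≈ 7.2000)
1/(-x + (-40942 + 21729)) = 1/(-1*36/5 + (-40942 + 21729)) = 1/(-36/5 - 19213) = 1/(-96101/5) = -5/96101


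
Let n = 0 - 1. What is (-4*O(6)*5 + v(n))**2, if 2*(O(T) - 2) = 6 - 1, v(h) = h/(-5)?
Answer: 201601/25 ≈ 8064.0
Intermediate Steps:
n = -1
v(h) = -h/5 (v(h) = h*(-1/5) = -h/5)
O(T) = 9/2 (O(T) = 2 + (6 - 1)/2 = 2 + (1/2)*5 = 2 + 5/2 = 9/2)
(-4*O(6)*5 + v(n))**2 = (-4*9/2*5 - 1/5*(-1))**2 = (-18*5 + 1/5)**2 = (-90 + 1/5)**2 = (-449/5)**2 = 201601/25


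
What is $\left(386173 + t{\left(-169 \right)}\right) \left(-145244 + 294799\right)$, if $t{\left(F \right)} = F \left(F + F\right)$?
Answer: $66296983725$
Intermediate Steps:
$t{\left(F \right)} = 2 F^{2}$ ($t{\left(F \right)} = F 2 F = 2 F^{2}$)
$\left(386173 + t{\left(-169 \right)}\right) \left(-145244 + 294799\right) = \left(386173 + 2 \left(-169\right)^{2}\right) \left(-145244 + 294799\right) = \left(386173 + 2 \cdot 28561\right) 149555 = \left(386173 + 57122\right) 149555 = 443295 \cdot 149555 = 66296983725$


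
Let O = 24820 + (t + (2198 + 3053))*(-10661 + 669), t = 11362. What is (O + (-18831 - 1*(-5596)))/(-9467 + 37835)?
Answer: -165985511/28368 ≈ -5851.2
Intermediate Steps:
O = -165972276 (O = 24820 + (11362 + (2198 + 3053))*(-10661 + 669) = 24820 + (11362 + 5251)*(-9992) = 24820 + 16613*(-9992) = 24820 - 165997096 = -165972276)
(O + (-18831 - 1*(-5596)))/(-9467 + 37835) = (-165972276 + (-18831 - 1*(-5596)))/(-9467 + 37835) = (-165972276 + (-18831 + 5596))/28368 = (-165972276 - 13235)*(1/28368) = -165985511*1/28368 = -165985511/28368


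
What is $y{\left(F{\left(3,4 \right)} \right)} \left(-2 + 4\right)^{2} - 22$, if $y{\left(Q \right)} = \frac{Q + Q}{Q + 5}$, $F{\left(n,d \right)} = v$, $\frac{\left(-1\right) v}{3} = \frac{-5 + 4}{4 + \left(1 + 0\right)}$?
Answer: $- \frac{148}{7} \approx -21.143$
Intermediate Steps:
$v = \frac{3}{5}$ ($v = - 3 \frac{-5 + 4}{4 + \left(1 + 0\right)} = - 3 \left(- \frac{1}{4 + 1}\right) = - 3 \left(- \frac{1}{5}\right) = - 3 \left(\left(-1\right) \frac{1}{5}\right) = \left(-3\right) \left(- \frac{1}{5}\right) = \frac{3}{5} \approx 0.6$)
$F{\left(n,d \right)} = \frac{3}{5}$
$y{\left(Q \right)} = \frac{2 Q}{5 + Q}$
$y{\left(F{\left(3,4 \right)} \right)} \left(-2 + 4\right)^{2} - 22 = 2 \cdot \frac{3}{5} \frac{1}{5 + \frac{3}{5}} \left(-2 + 4\right)^{2} - 22 = 2 \cdot \frac{3}{5} \frac{1}{\frac{28}{5}} \cdot 2^{2} - 22 = 2 \cdot \frac{3}{5} \cdot \frac{5}{28} \cdot 4 - 22 = \frac{3}{14} \cdot 4 - 22 = \frac{6}{7} - 22 = - \frac{148}{7}$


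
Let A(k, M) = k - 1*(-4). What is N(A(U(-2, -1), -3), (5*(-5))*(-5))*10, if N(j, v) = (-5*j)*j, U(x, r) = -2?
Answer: -200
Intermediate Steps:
A(k, M) = 4 + k (A(k, M) = k + 4 = 4 + k)
N(j, v) = -5*j**2
N(A(U(-2, -1), -3), (5*(-5))*(-5))*10 = -5*(4 - 2)**2*10 = -5*2**2*10 = -5*4*10 = -20*10 = -200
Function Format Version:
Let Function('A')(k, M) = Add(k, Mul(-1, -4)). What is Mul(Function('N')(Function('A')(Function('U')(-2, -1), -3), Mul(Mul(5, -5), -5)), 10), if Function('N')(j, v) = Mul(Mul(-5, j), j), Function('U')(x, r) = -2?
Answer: -200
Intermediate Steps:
Function('A')(k, M) = Add(4, k) (Function('A')(k, M) = Add(k, 4) = Add(4, k))
Function('N')(j, v) = Mul(-5, Pow(j, 2))
Mul(Function('N')(Function('A')(Function('U')(-2, -1), -3), Mul(Mul(5, -5), -5)), 10) = Mul(Mul(-5, Pow(Add(4, -2), 2)), 10) = Mul(Mul(-5, Pow(2, 2)), 10) = Mul(Mul(-5, 4), 10) = Mul(-20, 10) = -200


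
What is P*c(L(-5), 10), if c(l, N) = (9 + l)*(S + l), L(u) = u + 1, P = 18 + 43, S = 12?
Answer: 2440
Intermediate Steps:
P = 61
L(u) = 1 + u
c(l, N) = (9 + l)*(12 + l)
P*c(L(-5), 10) = 61*(108 + (1 - 5)² + 21*(1 - 5)) = 61*(108 + (-4)² + 21*(-4)) = 61*(108 + 16 - 84) = 61*40 = 2440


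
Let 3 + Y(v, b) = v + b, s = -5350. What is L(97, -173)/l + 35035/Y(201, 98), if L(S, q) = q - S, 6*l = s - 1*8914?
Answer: 62527345/527768 ≈ 118.48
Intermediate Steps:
l = -7132/3 (l = (-5350 - 1*8914)/6 = (-5350 - 8914)/6 = (⅙)*(-14264) = -7132/3 ≈ -2377.3)
Y(v, b) = -3 + b + v (Y(v, b) = -3 + (v + b) = -3 + (b + v) = -3 + b + v)
L(97, -173)/l + 35035/Y(201, 98) = (-173 - 1*97)/(-7132/3) + 35035/(-3 + 98 + 201) = (-173 - 97)*(-3/7132) + 35035/296 = -270*(-3/7132) + 35035*(1/296) = 405/3566 + 35035/296 = 62527345/527768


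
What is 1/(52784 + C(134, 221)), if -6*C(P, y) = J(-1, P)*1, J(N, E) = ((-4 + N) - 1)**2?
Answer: 1/52778 ≈ 1.8947e-5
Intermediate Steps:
J(N, E) = (-5 + N)**2
C(P, y) = -6 (C(P, y) = -(-5 - 1)**2/6 = -(-6)**2/6 = -6)
1/(52784 + C(134, 221)) = 1/(52784 - 6) = 1/52778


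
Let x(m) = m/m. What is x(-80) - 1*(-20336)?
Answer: 20337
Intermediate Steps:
x(m) = 1
x(-80) - 1*(-20336) = 1 - 1*(-20336) = 1 + 20336 = 20337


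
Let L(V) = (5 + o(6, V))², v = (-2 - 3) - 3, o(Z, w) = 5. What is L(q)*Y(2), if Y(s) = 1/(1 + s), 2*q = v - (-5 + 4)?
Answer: 100/3 ≈ 33.333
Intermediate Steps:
v = -8 (v = -5 - 3 = -8)
q = -7/2 (q = (-8 - (-5 + 4))/2 = (-8 - 1*(-1))/2 = (-8 + 1)/2 = (½)*(-7) = -7/2 ≈ -3.5000)
L(V) = 100 (L(V) = (5 + 5)² = 10² = 100)
L(q)*Y(2) = 100/(1 + 2) = 100/3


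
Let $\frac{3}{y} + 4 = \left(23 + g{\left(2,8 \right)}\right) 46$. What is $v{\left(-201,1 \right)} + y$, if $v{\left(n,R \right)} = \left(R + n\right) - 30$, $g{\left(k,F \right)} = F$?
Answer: $- \frac{109019}{474} \approx -230.0$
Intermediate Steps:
$v{\left(n,R \right)} = -30 + R + n$
$y = \frac{1}{474}$ ($y = \frac{3}{-4 + \left(23 + 8\right) 46} = \frac{3}{-4 + 31 \cdot 46} = \frac{3}{-4 + 1426} = \frac{3}{1422} = 3 \cdot \frac{1}{1422} = \frac{1}{474} \approx 0.0021097$)
$v{\left(-201,1 \right)} + y = \left(-30 + 1 - 201\right) + \frac{1}{474} = -230 + \frac{1}{474} = - \frac{109019}{474}$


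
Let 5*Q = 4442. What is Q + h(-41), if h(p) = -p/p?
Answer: 4437/5 ≈ 887.40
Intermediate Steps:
Q = 4442/5 (Q = (⅕)*4442 = 4442/5 ≈ 888.40)
h(p) = -1 (h(p) = -1*1 = -1)
Q + h(-41) = 4442/5 - 1 = 4437/5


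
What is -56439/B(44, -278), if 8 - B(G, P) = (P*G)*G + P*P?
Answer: -18813/153644 ≈ -0.12245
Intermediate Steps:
B(G, P) = 8 - P² - P*G² (B(G, P) = 8 - ((P*G)*G + P*P) = 8 - ((G*P)*G + P²) = 8 - (P*G² + P²) = 8 - (P² + P*G²) = 8 + (-P² - P*G²) = 8 - P² - P*G²)
-56439/B(44, -278) = -56439/(8 - 1*(-278)² - 1*(-278)*44²) = -56439/(8 - 1*77284 - 1*(-278)*1936) = -56439/(8 - 77284 + 538208) = -56439/460932 = -56439*1/460932 = -18813/153644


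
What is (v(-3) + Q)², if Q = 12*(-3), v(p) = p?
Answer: 1521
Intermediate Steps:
Q = -36
(v(-3) + Q)² = (-3 - 36)² = (-39)² = 1521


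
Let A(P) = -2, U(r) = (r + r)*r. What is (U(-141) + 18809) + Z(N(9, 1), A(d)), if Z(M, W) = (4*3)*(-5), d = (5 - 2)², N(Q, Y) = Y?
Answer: 58511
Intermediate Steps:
U(r) = 2*r² (U(r) = (2*r)*r = 2*r²)
d = 9 (d = 3² = 9)
Z(M, W) = -60 (Z(M, W) = 12*(-5) = -60)
(U(-141) + 18809) + Z(N(9, 1), A(d)) = (2*(-141)² + 18809) - 60 = (2*19881 + 18809) - 60 = (39762 + 18809) - 60 = 58571 - 60 = 58511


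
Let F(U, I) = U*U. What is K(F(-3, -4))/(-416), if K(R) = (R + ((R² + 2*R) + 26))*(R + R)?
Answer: -603/104 ≈ -5.7981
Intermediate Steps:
F(U, I) = U²
K(R) = 2*R*(26 + R² + 3*R) (K(R) = (R + (26 + R² + 2*R))*(2*R) = (26 + R² + 3*R)*(2*R) = 2*R*(26 + R² + 3*R))
K(F(-3, -4))/(-416) = (2*(-3)²*(26 + ((-3)²)² + 3*(-3)²))/(-416) = (2*9*(26 + 9² + 3*9))*(-1/416) = (2*9*(26 + 81 + 27))*(-1/416) = (2*9*134)*(-1/416) = 2412*(-1/416) = -603/104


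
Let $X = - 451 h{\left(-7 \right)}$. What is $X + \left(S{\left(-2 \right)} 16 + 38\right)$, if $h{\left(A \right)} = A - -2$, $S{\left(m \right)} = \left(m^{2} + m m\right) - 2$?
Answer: $2389$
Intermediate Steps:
$S{\left(m \right)} = -2 + 2 m^{2}$ ($S{\left(m \right)} = \left(m^{2} + m^{2}\right) - 2 = 2 m^{2} - 2 = -2 + 2 m^{2}$)
$h{\left(A \right)} = 2 + A$ ($h{\left(A \right)} = A + 2 = 2 + A$)
$X = 2255$ ($X = - 451 \left(2 - 7\right) = \left(-451\right) \left(-5\right) = 2255$)
$X + \left(S{\left(-2 \right)} 16 + 38\right) = 2255 + \left(\left(-2 + 2 \left(-2\right)^{2}\right) 16 + 38\right) = 2255 + \left(\left(-2 + 2 \cdot 4\right) 16 + 38\right) = 2255 + \left(\left(-2 + 8\right) 16 + 38\right) = 2255 + \left(6 \cdot 16 + 38\right) = 2255 + \left(96 + 38\right) = 2255 + 134 = 2389$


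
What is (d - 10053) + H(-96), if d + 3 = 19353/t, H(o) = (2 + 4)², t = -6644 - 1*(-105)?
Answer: -65540133/6539 ≈ -10023.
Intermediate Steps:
t = -6539 (t = -6644 + 105 = -6539)
H(o) = 36 (H(o) = 6² = 36)
d = -38970/6539 (d = -3 + 19353/(-6539) = -3 + 19353*(-1/6539) = -3 - 19353/6539 = -38970/6539 ≈ -5.9596)
(d - 10053) + H(-96) = (-38970/6539 - 10053) + 36 = -65775537/6539 + 36 = -65540133/6539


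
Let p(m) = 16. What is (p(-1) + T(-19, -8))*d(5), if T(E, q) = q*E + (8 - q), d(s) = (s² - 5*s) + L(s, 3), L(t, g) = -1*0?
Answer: 0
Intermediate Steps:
L(t, g) = 0
d(s) = s² - 5*s (d(s) = (s² - 5*s) + 0 = s² - 5*s)
T(E, q) = 8 - q + E*q (T(E, q) = E*q + (8 - q) = 8 - q + E*q)
(p(-1) + T(-19, -8))*d(5) = (16 + (8 - 1*(-8) - 19*(-8)))*(5*(-5 + 5)) = (16 + (8 + 8 + 152))*(5*0) = (16 + 168)*0 = 184*0 = 0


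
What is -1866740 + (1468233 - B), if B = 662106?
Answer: -1060613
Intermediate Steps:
-1866740 + (1468233 - B) = -1866740 + (1468233 - 1*662106) = -1866740 + (1468233 - 662106) = -1866740 + 806127 = -1060613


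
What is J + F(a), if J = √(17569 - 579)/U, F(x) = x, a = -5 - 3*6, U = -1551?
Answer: -23 - √16990/1551 ≈ -23.084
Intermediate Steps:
a = -23 (a = -5 - 18 = -23)
J = -√16990/1551 (J = √(17569 - 579)/(-1551) = √16990*(-1/1551) = -√16990/1551 ≈ -0.084040)
J + F(a) = -√16990/1551 - 23 = -23 - √16990/1551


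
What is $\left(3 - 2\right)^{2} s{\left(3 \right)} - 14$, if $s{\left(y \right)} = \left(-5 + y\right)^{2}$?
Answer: $-10$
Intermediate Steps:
$\left(3 - 2\right)^{2} s{\left(3 \right)} - 14 = \left(3 - 2\right)^{2} \left(-5 + 3\right)^{2} - 14 = 1^{2} \left(-2\right)^{2} - 14 = 1 \cdot 4 - 14 = 4 - 14 = -10$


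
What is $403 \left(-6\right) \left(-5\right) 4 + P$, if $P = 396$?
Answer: $48756$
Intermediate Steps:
$403 \left(-6\right) \left(-5\right) 4 + P = 403 \left(-6\right) \left(-5\right) 4 + 396 = 403 \cdot 30 \cdot 4 + 396 = 403 \cdot 120 + 396 = 48360 + 396 = 48756$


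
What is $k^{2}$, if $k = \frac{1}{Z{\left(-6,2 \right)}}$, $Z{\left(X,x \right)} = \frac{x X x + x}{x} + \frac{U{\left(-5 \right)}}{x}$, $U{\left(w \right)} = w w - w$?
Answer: $\frac{1}{16} \approx 0.0625$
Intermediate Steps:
$U{\left(w \right)} = w^{2} - w$
$Z{\left(X,x \right)} = \frac{30}{x} + \frac{x + X x^{2}}{x}$ ($Z{\left(X,x \right)} = \frac{x X x + x}{x} + \frac{\left(-5\right) \left(-1 - 5\right)}{x} = \frac{X x x + x}{x} + \frac{\left(-5\right) \left(-6\right)}{x} = \frac{X x^{2} + x}{x} + \frac{30}{x} = \frac{x + X x^{2}}{x} + \frac{30}{x} = \frac{30}{x} + \frac{x + X x^{2}}{x}$)
$k = \frac{1}{4}$ ($k = \frac{1}{1 + \frac{30}{2} - 12} = \frac{1}{1 + 30 \cdot \frac{1}{2} - 12} = \frac{1}{1 + 15 - 12} = \frac{1}{4} \approx 0.25$)
$k^{2} = \left(\frac{1}{4}\right)^{2} = \frac{1}{16}$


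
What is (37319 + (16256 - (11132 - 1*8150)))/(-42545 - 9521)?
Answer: -50593/52066 ≈ -0.97171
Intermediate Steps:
(37319 + (16256 - (11132 - 1*8150)))/(-42545 - 9521) = (37319 + (16256 - (11132 - 8150)))/(-52066) = (37319 + (16256 - 1*2982))*(-1/52066) = (37319 + (16256 - 2982))*(-1/52066) = (37319 + 13274)*(-1/52066) = 50593*(-1/52066) = -50593/52066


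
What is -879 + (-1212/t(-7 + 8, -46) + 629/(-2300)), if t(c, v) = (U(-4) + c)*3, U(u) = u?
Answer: -5137787/6900 ≈ -744.61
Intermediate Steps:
t(c, v) = -12 + 3*c (t(c, v) = (-4 + c)*3 = -12 + 3*c)
-879 + (-1212/t(-7 + 8, -46) + 629/(-2300)) = -879 + (-1212/(-12 + 3*(-7 + 8)) + 629/(-2300)) = -879 + (-1212/(-12 + 3*1) + 629*(-1/2300)) = -879 + (-1212/(-12 + 3) - 629/2300) = -879 + (-1212/(-9) - 629/2300) = -879 + (-1212*(-1/9) - 629/2300) = -879 + (404/3 - 629/2300) = -879 + 927313/6900 = -5137787/6900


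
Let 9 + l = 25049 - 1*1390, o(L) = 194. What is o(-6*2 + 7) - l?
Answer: -23456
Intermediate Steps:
l = 23650 (l = -9 + (25049 - 1*1390) = -9 + (25049 - 1390) = -9 + 23659 = 23650)
o(-6*2 + 7) - l = 194 - 1*23650 = 194 - 23650 = -23456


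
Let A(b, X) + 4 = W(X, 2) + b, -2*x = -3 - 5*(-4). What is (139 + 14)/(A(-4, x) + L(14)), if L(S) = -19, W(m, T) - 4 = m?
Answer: -34/7 ≈ -4.8571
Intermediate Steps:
W(m, T) = 4 + m
x = -17/2 (x = -(-3 - 5*(-4))/2 = -(-3 + 20)/2 = -½*17 = -17/2 ≈ -8.5000)
A(b, X) = X + b (A(b, X) = -4 + ((4 + X) + b) = -4 + (4 + X + b) = X + b)
(139 + 14)/(A(-4, x) + L(14)) = (139 + 14)/((-17/2 - 4) - 19) = 153/(-25/2 - 19) = 153/(-63/2) = 153*(-2/63) = -34/7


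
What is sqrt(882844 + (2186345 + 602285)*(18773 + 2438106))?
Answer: sqrt(6851327368614) ≈ 2.6175e+6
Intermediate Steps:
sqrt(882844 + (2186345 + 602285)*(18773 + 2438106)) = sqrt(882844 + 2788630*2456879) = sqrt(882844 + 6851326485770) = sqrt(6851327368614)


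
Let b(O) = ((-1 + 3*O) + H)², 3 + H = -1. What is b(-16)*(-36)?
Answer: -101124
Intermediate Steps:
H = -4 (H = -3 - 1 = -4)
b(O) = (-5 + 3*O)² (b(O) = ((-1 + 3*O) - 4)² = (-5 + 3*O)²)
b(-16)*(-36) = (-5 + 3*(-16))²*(-36) = (-5 - 48)²*(-36) = (-53)²*(-36) = 2809*(-36) = -101124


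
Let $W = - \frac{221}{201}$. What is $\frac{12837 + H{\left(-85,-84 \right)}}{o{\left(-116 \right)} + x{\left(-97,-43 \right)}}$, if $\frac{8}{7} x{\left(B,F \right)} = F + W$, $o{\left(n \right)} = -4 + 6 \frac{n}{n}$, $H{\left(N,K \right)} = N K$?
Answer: $- \frac{4015377}{7354} \approx -546.01$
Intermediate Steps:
$W = - \frac{221}{201}$ ($W = \left(-221\right) \frac{1}{201} = - \frac{221}{201} \approx -1.0995$)
$H{\left(N,K \right)} = K N$
$o{\left(n \right)} = 2$ ($o{\left(n \right)} = -4 + 6 \cdot 1 = -4 + 6 = 2$)
$x{\left(B,F \right)} = - \frac{1547}{1608} + \frac{7 F}{8}$ ($x{\left(B,F \right)} = \frac{7 \left(F - \frac{221}{201}\right)}{8} = \frac{7 \left(- \frac{221}{201} + F\right)}{8} = - \frac{1547}{1608} + \frac{7 F}{8}$)
$\frac{12837 + H{\left(-85,-84 \right)}}{o{\left(-116 \right)} + x{\left(-97,-43 \right)}} = \frac{12837 - -7140}{2 + \left(- \frac{1547}{1608} + \frac{7}{8} \left(-43\right)\right)} = \frac{12837 + 7140}{2 - \frac{7756}{201}} = \frac{19977}{2 - \frac{7756}{201}} = \frac{19977}{- \frac{7354}{201}} = 19977 \left(- \frac{201}{7354}\right) = - \frac{4015377}{7354}$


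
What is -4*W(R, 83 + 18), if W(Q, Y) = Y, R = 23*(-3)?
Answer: -404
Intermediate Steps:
R = -69
-4*W(R, 83 + 18) = -4*(83 + 18) = -4*101 = -404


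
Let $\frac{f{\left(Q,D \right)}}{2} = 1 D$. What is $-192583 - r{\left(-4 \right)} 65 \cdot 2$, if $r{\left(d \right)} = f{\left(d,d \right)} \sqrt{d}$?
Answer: $-192583 + 2080 i \approx -1.9258 \cdot 10^{5} + 2080.0 i$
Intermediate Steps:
$f{\left(Q,D \right)} = 2 D$ ($f{\left(Q,D \right)} = 2 \cdot 1 D = 2 D$)
$r{\left(d \right)} = 2 d^{\frac{3}{2}}$ ($r{\left(d \right)} = 2 d \sqrt{d} = 2 d^{\frac{3}{2}}$)
$-192583 - r{\left(-4 \right)} 65 \cdot 2 = -192583 - 2 \left(-4\right)^{\frac{3}{2}} \cdot 65 \cdot 2 = -192583 - 2 \left(- 8 i\right) 65 \cdot 2 = -192583 - - 16 i 65 \cdot 2 = -192583 - - 1040 i 2 = -192583 - - 2080 i = -192583 + 2080 i$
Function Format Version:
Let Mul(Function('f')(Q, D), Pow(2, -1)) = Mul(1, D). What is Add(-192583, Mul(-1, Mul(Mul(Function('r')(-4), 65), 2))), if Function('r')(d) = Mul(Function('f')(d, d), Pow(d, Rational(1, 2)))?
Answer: Add(-192583, Mul(2080, I)) ≈ Add(-1.9258e+5, Mul(2080.0, I))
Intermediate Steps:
Function('f')(Q, D) = Mul(2, D) (Function('f')(Q, D) = Mul(2, Mul(1, D)) = Mul(2, D))
Function('r')(d) = Mul(2, Pow(d, Rational(3, 2))) (Function('r')(d) = Mul(Mul(2, d), Pow(d, Rational(1, 2))) = Mul(2, Pow(d, Rational(3, 2))))
Add(-192583, Mul(-1, Mul(Mul(Function('r')(-4), 65), 2))) = Add(-192583, Mul(-1, Mul(Mul(Mul(2, Pow(-4, Rational(3, 2))), 65), 2))) = Add(-192583, Mul(-1, Mul(Mul(Mul(2, Mul(-8, I)), 65), 2))) = Add(-192583, Mul(-1, Mul(Mul(Mul(-16, I), 65), 2))) = Add(-192583, Mul(-1, Mul(Mul(-1040, I), 2))) = Add(-192583, Mul(-1, Mul(-2080, I))) = Add(-192583, Mul(2080, I))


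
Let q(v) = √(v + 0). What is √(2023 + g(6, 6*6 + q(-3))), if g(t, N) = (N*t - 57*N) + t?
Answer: √(193 - 51*I*√3) ≈ 14.235 - 3.1028*I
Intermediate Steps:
q(v) = √v
g(t, N) = t - 57*N + N*t (g(t, N) = (-57*N + N*t) + t = t - 57*N + N*t)
√(2023 + g(6, 6*6 + q(-3))) = √(2023 + (6 - 57*(6*6 + √(-3)) + (6*6 + √(-3))*6)) = √(2023 + (6 - 57*(36 + I*√3) + (36 + I*√3)*6)) = √(2023 + (6 + (-2052 - 57*I*√3) + (216 + 6*I*√3))) = √(2023 + (-1830 - 51*I*√3)) = √(193 - 51*I*√3)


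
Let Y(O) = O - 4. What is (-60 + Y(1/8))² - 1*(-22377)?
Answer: 1693249/64 ≈ 26457.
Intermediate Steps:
Y(O) = -4 + O
(-60 + Y(1/8))² - 1*(-22377) = (-60 + (-4 + 1/8))² - 1*(-22377) = (-60 + (-4 + ⅛))² + 22377 = (-60 - 31/8)² + 22377 = (-511/8)² + 22377 = 261121/64 + 22377 = 1693249/64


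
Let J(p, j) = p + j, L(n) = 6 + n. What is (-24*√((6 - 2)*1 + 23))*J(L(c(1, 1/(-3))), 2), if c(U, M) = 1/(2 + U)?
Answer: -600*√3 ≈ -1039.2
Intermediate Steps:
J(p, j) = j + p
(-24*√((6 - 2)*1 + 23))*J(L(c(1, 1/(-3))), 2) = (-24*√((6 - 2)*1 + 23))*(2 + (6 + 1/(2 + 1))) = (-24*√(4*1 + 23))*(2 + (6 + 1/3)) = (-24*√(4 + 23))*(2 + (6 + ⅓)) = (-72*√3)*(2 + 19/3) = -72*√3*(25/3) = -600*√3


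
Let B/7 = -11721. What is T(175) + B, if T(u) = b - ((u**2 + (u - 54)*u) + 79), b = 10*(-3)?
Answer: -133956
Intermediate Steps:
B = -82047 (B = 7*(-11721) = -82047)
b = -30
T(u) = -109 - u**2 - u*(-54 + u) (T(u) = -30 - ((u**2 + (u - 54)*u) + 79) = -30 - ((u**2 + (-54 + u)*u) + 79) = -30 - ((u**2 + u*(-54 + u)) + 79) = -30 - (79 + u**2 + u*(-54 + u)) = -30 + (-79 - u**2 - u*(-54 + u)) = -109 - u**2 - u*(-54 + u))
T(175) + B = (-109 - 2*175**2 + 54*175) - 82047 = (-109 - 2*30625 + 9450) - 82047 = (-109 - 61250 + 9450) - 82047 = -51909 - 82047 = -133956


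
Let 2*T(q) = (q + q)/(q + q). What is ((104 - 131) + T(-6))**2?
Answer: 2809/4 ≈ 702.25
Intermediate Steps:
T(q) = 1/2 (T(q) = ((q + q)/(q + q))/2 = ((2*q)/((2*q)))/2 = ((2*q)*(1/(2*q)))/2 = (1/2)*1 = 1/2)
((104 - 131) + T(-6))**2 = ((104 - 131) + 1/2)**2 = (-27 + 1/2)**2 = (-53/2)**2 = 2809/4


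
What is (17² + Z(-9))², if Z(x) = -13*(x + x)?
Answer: 273529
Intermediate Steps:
Z(x) = -26*x
(17² + Z(-9))² = (17² - 26*(-9))² = (289 + 234)² = 523² = 273529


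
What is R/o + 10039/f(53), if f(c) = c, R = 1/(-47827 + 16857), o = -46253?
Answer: 14380419861043/75920136730 ≈ 189.42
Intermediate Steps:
R = -1/30970 (R = 1/(-30970) = -1/30970 ≈ -3.2289e-5)
R/o + 10039/f(53) = -1/30970/(-46253) + 10039/53 = -1/30970*(-1/46253) + 10039*(1/53) = 1/1432455410 + 10039/53 = 14380419861043/75920136730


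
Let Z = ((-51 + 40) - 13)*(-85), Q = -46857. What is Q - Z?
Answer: -48897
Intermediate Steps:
Z = 2040 (Z = (-11 - 13)*(-85) = -24*(-85) = 2040)
Q - Z = -46857 - 1*2040 = -46857 - 2040 = -48897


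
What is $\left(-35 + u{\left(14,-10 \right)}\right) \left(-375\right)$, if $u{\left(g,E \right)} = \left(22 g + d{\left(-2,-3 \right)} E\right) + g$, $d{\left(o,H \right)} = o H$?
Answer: $-85125$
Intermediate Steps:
$d{\left(o,H \right)} = H o$
$u{\left(g,E \right)} = 6 E + 23 g$ ($u{\left(g,E \right)} = \left(22 g + \left(-3\right) \left(-2\right) E\right) + g = \left(22 g + 6 E\right) + g = \left(6 E + 22 g\right) + g = 6 E + 23 g$)
$\left(-35 + u{\left(14,-10 \right)}\right) \left(-375\right) = \left(-35 + \left(6 \left(-10\right) + 23 \cdot 14\right)\right) \left(-375\right) = \left(-35 + \left(-60 + 322\right)\right) \left(-375\right) = \left(-35 + 262\right) \left(-375\right) = 227 \left(-375\right) = -85125$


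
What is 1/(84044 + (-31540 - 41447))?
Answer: 1/11057 ≈ 9.0441e-5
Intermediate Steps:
1/(84044 + (-31540 - 41447)) = 1/(84044 - 72987) = 1/11057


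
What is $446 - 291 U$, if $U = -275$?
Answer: $80471$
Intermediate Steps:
$446 - 291 U = 446 - -80025 = 446 + 80025 = 80471$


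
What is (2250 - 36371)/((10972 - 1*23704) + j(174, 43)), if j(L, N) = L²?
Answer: -34121/17544 ≈ -1.9449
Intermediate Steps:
(2250 - 36371)/((10972 - 1*23704) + j(174, 43)) = (2250 - 36371)/((10972 - 1*23704) + 174²) = -34121/((10972 - 23704) + 30276) = -34121/(-12732 + 30276) = -34121/17544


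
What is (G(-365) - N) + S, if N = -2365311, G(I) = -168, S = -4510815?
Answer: -2145672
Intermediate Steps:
(G(-365) - N) + S = (-168 - 1*(-2365311)) - 4510815 = (-168 + 2365311) - 4510815 = 2365143 - 4510815 = -2145672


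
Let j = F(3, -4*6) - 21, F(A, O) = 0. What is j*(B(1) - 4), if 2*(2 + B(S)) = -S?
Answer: 273/2 ≈ 136.50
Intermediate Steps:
B(S) = -2 - S/2 (B(S) = -2 + (-S)/2 = -2 - S/2)
j = -21 (j = 0 - 21 = -21)
j*(B(1) - 4) = -21*((-2 - 1/2*1) - 4) = -21*((-2 - 1/2) - 4) = -21*(-5/2 - 4) = -21*(-13/2) = 273/2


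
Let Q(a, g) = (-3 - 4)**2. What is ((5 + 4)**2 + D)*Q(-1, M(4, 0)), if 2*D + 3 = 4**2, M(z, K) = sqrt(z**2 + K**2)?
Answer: 8575/2 ≈ 4287.5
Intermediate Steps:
M(z, K) = sqrt(K**2 + z**2)
Q(a, g) = 49 (Q(a, g) = (-7)**2 = 49)
D = 13/2 (D = -3/2 + (1/2)*4**2 = -3/2 + (1/2)*16 = -3/2 + 8 = 13/2 ≈ 6.5000)
((5 + 4)**2 + D)*Q(-1, M(4, 0)) = ((5 + 4)**2 + 13/2)*49 = (9**2 + 13/2)*49 = (81 + 13/2)*49 = (175/2)*49 = 8575/2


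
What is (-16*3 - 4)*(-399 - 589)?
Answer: 51376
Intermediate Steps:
(-16*3 - 4)*(-399 - 589) = (-48 - 4)*(-988) = -52*(-988) = 51376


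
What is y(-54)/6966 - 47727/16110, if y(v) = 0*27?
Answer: -5303/1790 ≈ -2.9626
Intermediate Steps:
y(v) = 0
y(-54)/6966 - 47727/16110 = 0/6966 - 47727/16110 = 0*(1/6966) - 47727*1/16110 = 0 - 5303/1790 = -5303/1790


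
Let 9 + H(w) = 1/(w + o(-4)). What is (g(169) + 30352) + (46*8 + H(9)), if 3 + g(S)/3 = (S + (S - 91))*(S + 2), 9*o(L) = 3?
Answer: 4407567/28 ≈ 1.5741e+5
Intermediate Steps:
o(L) = ⅓ (o(L) = (⅑)*3 = ⅓)
H(w) = -9 + 1/(⅓ + w) (H(w) = -9 + 1/(w + ⅓) = -9 + 1/(⅓ + w))
g(S) = -9 + 3*(-91 + 2*S)*(2 + S) (g(S) = -9 + 3*((S + (S - 91))*(S + 2)) = -9 + 3*((S + (-91 + S))*(2 + S)) = -9 + 3*((-91 + 2*S)*(2 + S)) = -9 + 3*(-91 + 2*S)*(2 + S))
(g(169) + 30352) + (46*8 + H(9)) = ((-555 - 261*169 + 6*169²) + 30352) + (46*8 + 3*(-2 - 9*9)/(1 + 3*9)) = ((-555 - 44109 + 6*28561) + 30352) + (368 + 3*(-2 - 81)/(1 + 27)) = ((-555 - 44109 + 171366) + 30352) + (368 + 3*(-83)/28) = (126702 + 30352) + (368 + 3*(1/28)*(-83)) = 157054 + (368 - 249/28) = 157054 + 10055/28 = 4407567/28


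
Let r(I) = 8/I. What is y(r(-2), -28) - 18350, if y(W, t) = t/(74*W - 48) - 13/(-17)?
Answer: -26826463/1462 ≈ -18349.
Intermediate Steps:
y(W, t) = 13/17 + t/(-48 + 74*W) (y(W, t) = t/(-48 + 74*W) - 13*(-1/17) = t/(-48 + 74*W) + 13/17 = 13/17 + t/(-48 + 74*W))
y(r(-2), -28) - 18350 = (-624 + 17*(-28) + 962*(8/(-2)))/(34*(-24 + 37*(8/(-2)))) - 18350 = (-624 - 476 + 962*(8*(-½)))/(34*(-24 + 37*(8*(-½)))) - 18350 = (-624 - 476 + 962*(-4))/(34*(-24 + 37*(-4))) - 18350 = (-624 - 476 - 3848)/(34*(-24 - 148)) - 18350 = (1/34)*(-4948)/(-172) - 18350 = (1/34)*(-1/172)*(-4948) - 18350 = 1237/1462 - 18350 = -26826463/1462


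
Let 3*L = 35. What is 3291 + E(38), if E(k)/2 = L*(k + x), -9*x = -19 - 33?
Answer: 116437/27 ≈ 4312.5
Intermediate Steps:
x = 52/9 (x = -(-19 - 33)/9 = -⅑*(-52) = 52/9 ≈ 5.7778)
L = 35/3 (L = (⅓)*35 = 35/3 ≈ 11.667)
E(k) = 3640/27 + 70*k/3 (E(k) = 2*(35*(k + 52/9)/3) = 2*(35*(52/9 + k)/3) = 2*(1820/27 + 35*k/3) = 3640/27 + 70*k/3)
3291 + E(38) = 3291 + (3640/27 + (70/3)*38) = 3291 + (3640/27 + 2660/3) = 3291 + 27580/27 = 116437/27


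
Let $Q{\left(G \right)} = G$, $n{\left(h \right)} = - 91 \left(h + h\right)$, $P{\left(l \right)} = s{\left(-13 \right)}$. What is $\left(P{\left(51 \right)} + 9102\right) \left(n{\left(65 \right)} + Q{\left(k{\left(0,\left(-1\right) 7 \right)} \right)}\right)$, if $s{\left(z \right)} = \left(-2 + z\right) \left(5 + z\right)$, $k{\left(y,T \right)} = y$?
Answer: $-109096260$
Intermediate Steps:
$P{\left(l \right)} = 120$ ($P{\left(l \right)} = -10 + \left(-13\right)^{2} + 3 \left(-13\right) = -10 + 169 - 39 = 120$)
$n{\left(h \right)} = - 182 h$ ($n{\left(h \right)} = - 91 \cdot 2 h = - 182 h$)
$\left(P{\left(51 \right)} + 9102\right) \left(n{\left(65 \right)} + Q{\left(k{\left(0,\left(-1\right) 7 \right)} \right)}\right) = \left(120 + 9102\right) \left(\left(-182\right) 65 + 0\right) = 9222 \left(-11830 + 0\right) = 9222 \left(-11830\right) = -109096260$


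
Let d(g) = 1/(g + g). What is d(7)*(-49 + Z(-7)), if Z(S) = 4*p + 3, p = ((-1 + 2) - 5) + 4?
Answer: -23/7 ≈ -3.2857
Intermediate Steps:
d(g) = 1/(2*g)
p = 0 (p = (1 - 5) + 4 = -4 + 4 = 0)
Z(S) = 3 (Z(S) = 4*0 + 3 = 0 + 3 = 3)
d(7)*(-49 + Z(-7)) = ((½)/7)*(-49 + 3) = ((½)*(⅐))*(-46) = (1/14)*(-46) = -23/7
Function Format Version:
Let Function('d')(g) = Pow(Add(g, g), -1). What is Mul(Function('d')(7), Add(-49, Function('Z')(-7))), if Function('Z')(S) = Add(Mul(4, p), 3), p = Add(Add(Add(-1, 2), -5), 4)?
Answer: Rational(-23, 7) ≈ -3.2857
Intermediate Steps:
Function('d')(g) = Mul(Rational(1, 2), Pow(g, -1)) (Function('d')(g) = Pow(Mul(2, g), -1) = Mul(Rational(1, 2), Pow(g, -1)))
p = 0 (p = Add(Add(1, -5), 4) = Add(-4, 4) = 0)
Function('Z')(S) = 3 (Function('Z')(S) = Add(Mul(4, 0), 3) = Add(0, 3) = 3)
Mul(Function('d')(7), Add(-49, Function('Z')(-7))) = Mul(Mul(Rational(1, 2), Pow(7, -1)), Add(-49, 3)) = Mul(Mul(Rational(1, 2), Rational(1, 7)), -46) = Mul(Rational(1, 14), -46) = Rational(-23, 7)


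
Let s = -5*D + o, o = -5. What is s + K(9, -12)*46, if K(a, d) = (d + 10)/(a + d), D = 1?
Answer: 62/3 ≈ 20.667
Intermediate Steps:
K(a, d) = (10 + d)/(a + d)
s = -10 (s = -5*1 - 5 = -5 - 5 = -10)
s + K(9, -12)*46 = -10 + ((10 - 12)/(9 - 12))*46 = -10 + (-2/(-3))*46 = -10 - 1/3*(-2)*46 = -10 + (2/3)*46 = -10 + 92/3 = 62/3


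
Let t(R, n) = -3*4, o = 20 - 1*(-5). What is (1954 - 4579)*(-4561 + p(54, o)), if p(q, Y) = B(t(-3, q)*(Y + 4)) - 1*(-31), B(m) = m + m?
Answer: 13718250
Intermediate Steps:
o = 25 (o = 20 + 5 = 25)
t(R, n) = -12
B(m) = 2*m
p(q, Y) = -65 - 24*Y (p(q, Y) = 2*(-12*(Y + 4)) - 1*(-31) = 2*(-12*(4 + Y)) + 31 = 2*(-48 - 12*Y) + 31 = (-96 - 24*Y) + 31 = -65 - 24*Y)
(1954 - 4579)*(-4561 + p(54, o)) = (1954 - 4579)*(-4561 + (-65 - 24*25)) = -2625*(-4561 + (-65 - 600)) = -2625*(-4561 - 665) = -2625*(-5226) = 13718250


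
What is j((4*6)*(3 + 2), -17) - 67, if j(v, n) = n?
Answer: -84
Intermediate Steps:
j((4*6)*(3 + 2), -17) - 67 = -17 - 67 = -84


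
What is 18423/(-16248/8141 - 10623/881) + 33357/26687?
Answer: -1174297730275218/896650561799 ≈ -1309.6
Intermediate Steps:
18423/(-16248/8141 - 10623/881) + 33357/26687 = 18423/(-100796331/7172221) + 33357/26687 = 18423*(-7172221/100796331) + 33357/26687 = -44044609161/33598777 + 33357/26687 = -1174297730275218/896650561799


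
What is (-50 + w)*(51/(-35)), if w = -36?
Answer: 4386/35 ≈ 125.31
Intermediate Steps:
(-50 + w)*(51/(-35)) = (-50 - 36)*(51/(-35)) = -4386*(-1)/35 = -86*(-51/35) = 4386/35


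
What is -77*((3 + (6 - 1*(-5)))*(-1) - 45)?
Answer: 4543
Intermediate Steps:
-77*((3 + (6 - 1*(-5)))*(-1) - 45) = -77*((3 + (6 + 5))*(-1) - 45) = -77*((3 + 11)*(-1) - 45) = -77*(14*(-1) - 45) = -77*(-14 - 45) = -77*(-59) = 4543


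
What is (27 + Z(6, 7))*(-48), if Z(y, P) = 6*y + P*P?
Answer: -5376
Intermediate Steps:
Z(y, P) = P² + 6*y (Z(y, P) = 6*y + P² = P² + 6*y)
(27 + Z(6, 7))*(-48) = (27 + (7² + 6*6))*(-48) = (27 + (49 + 36))*(-48) = (27 + 85)*(-48) = 112*(-48) = -5376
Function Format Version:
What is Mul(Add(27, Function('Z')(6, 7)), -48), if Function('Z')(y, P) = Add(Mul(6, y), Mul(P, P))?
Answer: -5376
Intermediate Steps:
Function('Z')(y, P) = Add(Pow(P, 2), Mul(6, y)) (Function('Z')(y, P) = Add(Mul(6, y), Pow(P, 2)) = Add(Pow(P, 2), Mul(6, y)))
Mul(Add(27, Function('Z')(6, 7)), -48) = Mul(Add(27, Add(Pow(7, 2), Mul(6, 6))), -48) = Mul(Add(27, Add(49, 36)), -48) = Mul(Add(27, 85), -48) = Mul(112, -48) = -5376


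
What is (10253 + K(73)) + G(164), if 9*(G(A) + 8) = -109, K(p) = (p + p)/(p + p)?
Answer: 92105/9 ≈ 10234.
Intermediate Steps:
K(p) = 1 (K(p) = (2*p)/((2*p)) = (2*p)*(1/(2*p)) = 1)
G(A) = -181/9 (G(A) = -8 + (⅑)*(-109) = -8 - 109/9 = -181/9)
(10253 + K(73)) + G(164) = (10253 + 1) - 181/9 = 10254 - 181/9 = 92105/9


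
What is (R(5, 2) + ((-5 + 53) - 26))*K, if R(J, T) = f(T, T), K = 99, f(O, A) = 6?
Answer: 2772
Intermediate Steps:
R(J, T) = 6
(R(5, 2) + ((-5 + 53) - 26))*K = (6 + ((-5 + 53) - 26))*99 = (6 + (48 - 26))*99 = (6 + 22)*99 = 28*99 = 2772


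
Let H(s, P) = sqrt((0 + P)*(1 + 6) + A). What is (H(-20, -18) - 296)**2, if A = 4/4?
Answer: 87491 - 2960*I*sqrt(5) ≈ 87491.0 - 6618.8*I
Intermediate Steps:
A = 1 (A = 4*(1/4) = 1)
H(s, P) = sqrt(1 + 7*P) (H(s, P) = sqrt((0 + P)*(1 + 6) + 1) = sqrt(P*7 + 1) = sqrt(7*P + 1) = sqrt(1 + 7*P))
(H(-20, -18) - 296)**2 = (sqrt(1 + 7*(-18)) - 296)**2 = (sqrt(1 - 126) - 296)**2 = (sqrt(-125) - 296)**2 = (5*I*sqrt(5) - 296)**2 = (-296 + 5*I*sqrt(5))**2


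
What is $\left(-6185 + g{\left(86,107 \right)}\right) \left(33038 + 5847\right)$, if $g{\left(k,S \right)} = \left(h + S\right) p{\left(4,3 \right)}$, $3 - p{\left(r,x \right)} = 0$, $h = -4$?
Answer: $-228488260$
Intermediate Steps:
$p{\left(r,x \right)} = 3$ ($p{\left(r,x \right)} = 3 - 0 = 3 + 0 = 3$)
$g{\left(k,S \right)} = -12 + 3 S$ ($g{\left(k,S \right)} = \left(-4 + S\right) 3 = -12 + 3 S$)
$\left(-6185 + g{\left(86,107 \right)}\right) \left(33038 + 5847\right) = \left(-6185 + \left(-12 + 3 \cdot 107\right)\right) \left(33038 + 5847\right) = \left(-6185 + \left(-12 + 321\right)\right) 38885 = \left(-6185 + 309\right) 38885 = \left(-5876\right) 38885 = -228488260$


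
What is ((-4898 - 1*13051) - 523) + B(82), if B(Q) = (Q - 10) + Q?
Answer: -18318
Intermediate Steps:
B(Q) = -10 + 2*Q (B(Q) = (-10 + Q) + Q = -10 + 2*Q)
((-4898 - 1*13051) - 523) + B(82) = ((-4898 - 1*13051) - 523) + (-10 + 2*82) = ((-4898 - 13051) - 523) + (-10 + 164) = (-17949 - 523) + 154 = -18472 + 154 = -18318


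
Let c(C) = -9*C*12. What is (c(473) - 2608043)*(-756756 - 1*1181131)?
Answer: 5153087644649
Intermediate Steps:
c(C) = -108*C
(c(473) - 2608043)*(-756756 - 1*1181131) = (-108*473 - 2608043)*(-756756 - 1*1181131) = (-51084 - 2608043)*(-756756 - 1181131) = -2659127*(-1937887) = 5153087644649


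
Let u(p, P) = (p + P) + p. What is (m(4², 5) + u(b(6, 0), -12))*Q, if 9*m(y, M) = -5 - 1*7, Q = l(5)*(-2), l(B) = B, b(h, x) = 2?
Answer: 280/3 ≈ 93.333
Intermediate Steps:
u(p, P) = P + 2*p (u(p, P) = (P + p) + p = P + 2*p)
Q = -10 (Q = 5*(-2) = -10)
m(y, M) = -4/3 (m(y, M) = (-5 - 1*7)/9 = (-5 - 7)/9 = (⅑)*(-12) = -4/3)
(m(4², 5) + u(b(6, 0), -12))*Q = (-4/3 + (-12 + 2*2))*(-10) = (-4/3 + (-12 + 4))*(-10) = (-4/3 - 8)*(-10) = -28/3*(-10) = 280/3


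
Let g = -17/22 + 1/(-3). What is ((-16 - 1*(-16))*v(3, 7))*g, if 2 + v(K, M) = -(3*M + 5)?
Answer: 0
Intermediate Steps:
v(K, M) = -7 - 3*M (v(K, M) = -2 - (3*M + 5) = -2 - (5 + 3*M) = -2 + (-5 - 3*M) = -7 - 3*M)
g = -73/66 (g = -17*1/22 + 1*(-1/3) = -17/22 - 1/3 = -73/66 ≈ -1.1061)
((-16 - 1*(-16))*v(3, 7))*g = ((-16 - 1*(-16))*(-7 - 3*7))*(-73/66) = ((-16 + 16)*(-7 - 21))*(-73/66) = (0*(-28))*(-73/66) = 0*(-73/66) = 0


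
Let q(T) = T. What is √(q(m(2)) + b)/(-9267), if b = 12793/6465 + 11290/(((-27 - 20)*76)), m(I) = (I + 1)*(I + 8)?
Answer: -7*√78409638722730/107001322830 ≈ -0.00057929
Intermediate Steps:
m(I) = (1 + I)*(8 + I)
b = -13646627/11546490 (b = 12793*(1/6465) + 11290/((-47*76)) = 12793/6465 + 11290/(-3572) = 12793/6465 + 11290*(-1/3572) = 12793/6465 - 5645/1786 = -13646627/11546490 ≈ -1.1819)
√(q(m(2)) + b)/(-9267) = √((8 + 2² + 9*2) - 13646627/11546490)/(-9267) = √((8 + 4 + 18) - 13646627/11546490)*(-1/9267) = √(30 - 13646627/11546490)*(-1/9267) = √(332748073/11546490)*(-1/9267) = (7*√78409638722730/11546490)*(-1/9267) = -7*√78409638722730/107001322830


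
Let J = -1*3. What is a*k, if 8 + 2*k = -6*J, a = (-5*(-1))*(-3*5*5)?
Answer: -1875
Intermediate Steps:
J = -3
a = -375 (a = 5*(-15*5) = 5*(-75) = -375)
k = 5 (k = -4 + (-6*(-3))/2 = -4 + (½)*18 = -4 + 9 = 5)
a*k = -375*5 = -1875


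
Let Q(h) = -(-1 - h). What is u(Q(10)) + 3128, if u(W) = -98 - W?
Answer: 3019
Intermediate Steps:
Q(h) = 1 + h
u(Q(10)) + 3128 = (-98 - (1 + 10)) + 3128 = (-98 - 1*11) + 3128 = (-98 - 11) + 3128 = -109 + 3128 = 3019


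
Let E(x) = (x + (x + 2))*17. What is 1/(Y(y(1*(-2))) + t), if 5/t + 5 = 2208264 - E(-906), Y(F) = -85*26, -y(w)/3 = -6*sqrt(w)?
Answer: -2239029/4948254085 ≈ -0.00045249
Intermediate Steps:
E(x) = 34 + 34*x (E(x) = (x + (2 + x))*17 = (2 + 2*x)*17 = 34 + 34*x)
y(w) = 18*sqrt(w) (y(w) = -(-18)*sqrt(w) = 18*sqrt(w))
Y(F) = -2210
t = 5/2239029 (t = 5/(-5 + (2208264 - (34 + 34*(-906)))) = 5/(-5 + (2208264 - (34 - 30804))) = 5/(-5 + (2208264 - 1*(-30770))) = 5/(-5 + (2208264 + 30770)) = 5/(-5 + 2239034) = 5/2239029 ≈ 2.2331e-6)
1/(Y(y(1*(-2))) + t) = 1/(-2210 + 5/2239029) = 1/(-4948254085/2239029) = -2239029/4948254085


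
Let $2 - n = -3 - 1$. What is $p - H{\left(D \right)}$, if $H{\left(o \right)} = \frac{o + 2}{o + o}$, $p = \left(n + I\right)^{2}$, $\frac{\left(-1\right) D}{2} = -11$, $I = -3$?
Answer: $\frac{93}{11} \approx 8.4545$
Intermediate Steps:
$D = 22$ ($D = \left(-2\right) \left(-11\right) = 22$)
$n = 6$ ($n = 2 - \left(-3 - 1\right) = 2 - -4 = 2 + 4 = 6$)
$p = 9$ ($p = \left(6 - 3\right)^{2} = 3^{2} = 9$)
$H{\left(o \right)} = \frac{2 + o}{2 o}$
$p - H{\left(D \right)} = 9 - \frac{2 + 22}{2 \cdot 22} = 9 - \frac{1}{2} \cdot \frac{1}{22} \cdot 24 = 9 - \frac{6}{11} = \frac{93}{11}$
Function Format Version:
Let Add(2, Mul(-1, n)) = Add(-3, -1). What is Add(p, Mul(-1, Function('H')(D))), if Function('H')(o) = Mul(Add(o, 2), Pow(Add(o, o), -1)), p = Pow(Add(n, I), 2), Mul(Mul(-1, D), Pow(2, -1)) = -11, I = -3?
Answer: Rational(93, 11) ≈ 8.4545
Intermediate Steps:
D = 22 (D = Mul(-2, -11) = 22)
n = 6 (n = Add(2, Mul(-1, Add(-3, -1))) = Add(2, Mul(-1, -4)) = Add(2, 4) = 6)
p = 9 (p = Pow(Add(6, -3), 2) = Pow(3, 2) = 9)
Function('H')(o) = Mul(Rational(1, 2), Pow(o, -1), Add(2, o)) (Function('H')(o) = Mul(Add(2, o), Pow(Mul(2, o), -1)) = Mul(Add(2, o), Mul(Rational(1, 2), Pow(o, -1))) = Mul(Rational(1, 2), Pow(o, -1), Add(2, o)))
Add(p, Mul(-1, Function('H')(D))) = Add(9, Mul(-1, Mul(Rational(1, 2), Pow(22, -1), Add(2, 22)))) = Add(9, Mul(-1, Mul(Rational(1, 2), Rational(1, 22), 24))) = Add(9, Mul(-1, Rational(6, 11))) = Add(9, Rational(-6, 11)) = Rational(93, 11)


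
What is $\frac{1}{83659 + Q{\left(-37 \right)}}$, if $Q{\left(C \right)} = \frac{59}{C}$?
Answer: $\frac{37}{3095324} \approx 1.1954 \cdot 10^{-5}$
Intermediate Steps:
$\frac{1}{83659 + Q{\left(-37 \right)}} = \frac{1}{83659 + \frac{59}{-37}} = \frac{1}{83659 + 59 \left(- \frac{1}{37}\right)} = \frac{1}{83659 - \frac{59}{37}} = \frac{1}{\frac{3095324}{37}} = \frac{37}{3095324}$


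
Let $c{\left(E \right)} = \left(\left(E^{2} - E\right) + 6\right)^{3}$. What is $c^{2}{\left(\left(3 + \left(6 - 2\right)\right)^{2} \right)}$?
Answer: $171894825939829690944$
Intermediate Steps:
$c{\left(E \right)} = \left(6 + E^{2} - E\right)^{3}$
$c^{2}{\left(\left(3 + \left(6 - 2\right)\right)^{2} \right)} = \left(\left(6 + \left(\left(3 + \left(6 - 2\right)\right)^{2}\right)^{2} - \left(3 + \left(6 - 2\right)\right)^{2}\right)^{3}\right)^{2} = \left(\left(6 + \left(\left(3 + 4\right)^{2}\right)^{2} - \left(3 + 4\right)^{2}\right)^{3}\right)^{2} = \left(\left(6 + \left(7^{2}\right)^{2} - 7^{2}\right)^{3}\right)^{2} = \left(\left(6 + 49^{2} - 49\right)^{3}\right)^{2} = \left(\left(6 + 2401 - 49\right)^{3}\right)^{2} = \left(2358^{3}\right)^{2} = 13110866712^{2} = 171894825939829690944$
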